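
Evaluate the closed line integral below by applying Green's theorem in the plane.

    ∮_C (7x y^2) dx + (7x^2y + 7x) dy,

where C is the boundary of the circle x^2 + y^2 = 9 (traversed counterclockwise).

Green's theorem converts the closed line integral into a double integral over the enclosed region D:

    ∮_C P dx + Q dy = ∬_D (∂Q/∂x - ∂P/∂y) dA.

Here P = 7x y^2, Q = 7x^2y + 7x, so

    ∂Q/∂x = 14x y + 7,    ∂P/∂y = 14x y,
    ∂Q/∂x - ∂P/∂y = 7.

D is the region x^2 + y^2 ≤ 9. Evaluating the double integral:

In polar coordinates (x = r cos θ, y = r sin θ, dA = r dr dθ) the integrand becomes 7, so

    ∬_D (7) dA = ∫_0^{2π} ∫_0^{3} (7) · r dr dθ.

Inner (r from 0 to 3): 63/2.
Outer (θ from 0 to 2π): 63π.

Therefore ∮_C P dx + Q dy = 63π.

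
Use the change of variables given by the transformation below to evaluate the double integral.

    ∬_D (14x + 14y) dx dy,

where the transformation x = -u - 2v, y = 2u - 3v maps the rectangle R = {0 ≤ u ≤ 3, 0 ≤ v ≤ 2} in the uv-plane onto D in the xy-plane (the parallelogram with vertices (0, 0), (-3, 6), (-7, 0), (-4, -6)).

Compute the Jacobian determinant of (x, y) with respect to (u, v):

    ∂(x,y)/∂(u,v) = | -1  -2 | = (-1)(-3) - (-2)(2) = 7.
                   | 2  -3 |

Its absolute value is |J| = 7 (the area scaling factor).

Substituting x = -u - 2v, y = 2u - 3v into the integrand,

    14x + 14y → 14u - 70v,

so the integral becomes

    ∬_R (14u - 70v) · |J| du dv = ∫_0^3 ∫_0^2 (98u - 490v) dv du.

Inner (v): 196u - 980.
Outer (u): -2058.

Therefore ∬_D (14x + 14y) dx dy = -2058.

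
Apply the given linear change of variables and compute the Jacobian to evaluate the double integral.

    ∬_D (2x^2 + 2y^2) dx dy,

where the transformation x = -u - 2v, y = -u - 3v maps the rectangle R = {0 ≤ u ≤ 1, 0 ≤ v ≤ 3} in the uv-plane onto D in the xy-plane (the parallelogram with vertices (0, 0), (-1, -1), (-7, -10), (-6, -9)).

Compute the Jacobian determinant of (x, y) with respect to (u, v):

    ∂(x,y)/∂(u,v) = | -1  -2 | = (-1)(-3) - (-2)(-1) = 1.
                   | -1  -3 |

Its absolute value is |J| = 1 (the area scaling factor).

Substituting x = -u - 2v, y = -u - 3v into the integrand,

    2x^2 + 2y^2 → 4u^2 + 20u v + 26v^2,

so the integral becomes

    ∬_R (4u^2 + 20u v + 26v^2) · |J| du dv = ∫_0^1 ∫_0^3 (4u^2 + 20u v + 26v^2) dv du.

Inner (v): 12u^2 + 90u + 234.
Outer (u): 283.

Therefore ∬_D (2x^2 + 2y^2) dx dy = 283.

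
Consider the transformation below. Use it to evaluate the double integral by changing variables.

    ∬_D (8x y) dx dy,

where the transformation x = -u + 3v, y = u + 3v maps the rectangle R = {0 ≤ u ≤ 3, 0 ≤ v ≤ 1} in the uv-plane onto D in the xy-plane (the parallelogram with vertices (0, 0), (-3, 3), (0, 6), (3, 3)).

Compute the Jacobian determinant of (x, y) with respect to (u, v):

    ∂(x,y)/∂(u,v) = | -1  3 | = (-1)(3) - (3)(1) = -6.
                   | 1  3 |

Its absolute value is |J| = 6 (the area scaling factor).

Substituting x = -u + 3v, y = u + 3v into the integrand,

    8x y → -8u^2 + 72v^2,

so the integral becomes

    ∬_R (-8u^2 + 72v^2) · |J| du dv = ∫_0^3 ∫_0^1 (-48u^2 + 432v^2) dv du.

Inner (v): 144 - 48u^2.
Outer (u): 0.

Therefore ∬_D (8x y) dx dy = 0.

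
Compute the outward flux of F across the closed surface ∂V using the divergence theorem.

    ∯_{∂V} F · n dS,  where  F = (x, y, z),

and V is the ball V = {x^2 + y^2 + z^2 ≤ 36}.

By the divergence theorem,

    ∯_{∂V} F · n dS = ∭_V (∇ · F) dV.

Compute the divergence:
    ∇ · F = ∂F_x/∂x + ∂F_y/∂y + ∂F_z/∂z = 1 + 1 + 1 = 3.

In spherical coordinates, x = ρ sin(φ) cos(θ), y = ρ sin(φ) sin(θ), z = ρ cos(φ), dV = ρ^2 sin(φ) dρ dφ dθ, with 0 ≤ ρ ≤ 6, 0 ≤ φ ≤ π, 0 ≤ θ ≤ 2π.

The integrand, after substitution and multiplying by the volume element, becomes (3) · ρ^2 sin(φ), so

    ∭_V (∇·F) dV = ∫_0^{2π} ∫_0^{π} ∫_0^{6} (3) · ρ^2 sin(φ) dρ dφ dθ.

Inner (ρ from 0 to 6): 216sin(φ).
Middle (φ from 0 to π): 432.
Outer (θ from 0 to 2π): 864π.

Therefore ∯_{∂V} F · n dS = 864π.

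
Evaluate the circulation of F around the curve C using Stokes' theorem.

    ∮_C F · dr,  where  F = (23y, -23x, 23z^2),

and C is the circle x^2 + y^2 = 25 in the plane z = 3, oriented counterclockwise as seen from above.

Let S be the flat disk x^2 + y^2 ≤ 25 in the plane z = 3, with upward unit normal n̂ = ẑ. By Stokes' theorem,

    ∮_C F · dr = ∬_S (∇ × F) · n̂ dS = ∬_D (curl F)_z dA,

where D is the disk x^2 + y^2 ≤ 25.

Compute the curl of F = (23y, -23x, 23z^2):
    (∇ × F)_x = ∂F_z/∂y - ∂F_y/∂z = 0,
    (∇ × F)_y = ∂F_x/∂z - ∂F_z/∂x = 0,
    (∇ × F)_z = ∂F_y/∂x - ∂F_x/∂y = -46.

On z = 3, (curl F)_z = -46.

Convert to polar (x = r cos θ, y = r sin θ, dA = r dr dθ); the integrand becomes -46, so

    ∬_D (curl F)_z dA = ∫_0^{2π} ∫_0^{5} (-46) · r dr dθ.

Inner (r from 0 to 5): -575.
Outer (θ from 0 to 2π): -1150π.

Therefore ∮_C F · dr = -1150π.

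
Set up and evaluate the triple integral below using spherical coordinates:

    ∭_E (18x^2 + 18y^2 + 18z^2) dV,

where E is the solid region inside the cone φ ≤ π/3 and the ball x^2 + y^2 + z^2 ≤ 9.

In spherical coordinates, x = ρ sin(φ) cos(θ), y = ρ sin(φ) sin(θ), z = ρ cos(φ), and dV = ρ^2 sin(φ) dρ dφ dθ.

The integrand becomes 18ρ^2, so

    ∭_E (18x^2 + 18y^2 + 18z^2) dV = ∫_{0}^{2π} ∫_{0}^{π/3} ∫_{0}^{3} (18ρ^2) · ρ^2 sin(φ) dρ dφ dθ.

Inner (ρ): 4374sin(φ)/5.
Middle (φ): 2187/5.
Outer (θ): 4374π/5.

Therefore the triple integral equals 4374π/5.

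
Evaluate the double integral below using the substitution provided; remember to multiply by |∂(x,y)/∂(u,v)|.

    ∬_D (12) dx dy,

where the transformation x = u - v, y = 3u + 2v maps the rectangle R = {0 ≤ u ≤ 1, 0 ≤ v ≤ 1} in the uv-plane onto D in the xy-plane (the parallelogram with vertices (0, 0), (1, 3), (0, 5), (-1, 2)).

Compute the Jacobian determinant of (x, y) with respect to (u, v):

    ∂(x,y)/∂(u,v) = | 1  -1 | = (1)(2) - (-1)(3) = 5.
                   | 3  2 |

Its absolute value is |J| = 5 (the area scaling factor).

Substituting x = u - v, y = 3u + 2v into the integrand,

    12 → 12,

so the integral becomes

    ∬_R (12) · |J| du dv = ∫_0^1 ∫_0^1 (60) dv du.

Inner (v): 60.
Outer (u): 60.

Therefore ∬_D (12) dx dy = 60.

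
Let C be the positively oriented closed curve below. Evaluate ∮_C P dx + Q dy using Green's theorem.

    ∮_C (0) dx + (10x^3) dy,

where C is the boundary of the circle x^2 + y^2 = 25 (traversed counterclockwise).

Green's theorem converts the closed line integral into a double integral over the enclosed region D:

    ∮_C P dx + Q dy = ∬_D (∂Q/∂x - ∂P/∂y) dA.

Here P = 0, Q = 10x^3, so

    ∂Q/∂x = 30x^2,    ∂P/∂y = 0,
    ∂Q/∂x - ∂P/∂y = 30x^2.

D is the region x^2 + y^2 ≤ 25. Evaluating the double integral:

In polar coordinates (x = r cos θ, y = r sin θ, dA = r dr dθ) the integrand becomes 30r^2cos(θ)^2, so

    ∬_D (30x^2) dA = ∫_0^{2π} ∫_0^{5} (30r^2cos(θ)^2) · r dr dθ.

Inner (r from 0 to 5): 9375cos(θ)^2/2.
Outer (θ from 0 to 2π): 9375π/2.

Therefore ∮_C P dx + Q dy = 9375π/2.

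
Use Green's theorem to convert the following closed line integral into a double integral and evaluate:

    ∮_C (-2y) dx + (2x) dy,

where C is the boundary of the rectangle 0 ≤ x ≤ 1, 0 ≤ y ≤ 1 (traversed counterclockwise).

Green's theorem converts the closed line integral into a double integral over the enclosed region D:

    ∮_C P dx + Q dy = ∬_D (∂Q/∂x - ∂P/∂y) dA.

Here P = -2y, Q = 2x, so

    ∂Q/∂x = 2,    ∂P/∂y = -2,
    ∂Q/∂x - ∂P/∂y = 4.

D is the region 0 ≤ x ≤ 1, 0 ≤ y ≤ 1. Evaluating the double integral:

    ∬_D (4) dA = ∫_0^{1} ∫_0^{1} (4) dy dx.

Inner (y from 0 to 1): 4.
Outer (x from 0 to 1): 4.

Therefore ∮_C P dx + Q dy = 4.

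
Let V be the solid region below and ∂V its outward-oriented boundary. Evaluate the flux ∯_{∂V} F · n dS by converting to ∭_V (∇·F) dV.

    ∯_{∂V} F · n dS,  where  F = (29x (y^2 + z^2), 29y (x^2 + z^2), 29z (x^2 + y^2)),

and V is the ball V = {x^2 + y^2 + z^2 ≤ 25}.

By the divergence theorem,

    ∯_{∂V} F · n dS = ∭_V (∇ · F) dV.

Compute the divergence:
    ∇ · F = ∂F_x/∂x + ∂F_y/∂y + ∂F_z/∂z = 29y^2 + 29z^2 + 29x^2 + 29z^2 + 29x^2 + 29y^2 = 58x^2 + 58y^2 + 58z^2.

In spherical coordinates, x = ρ sin(φ) cos(θ), y = ρ sin(φ) sin(θ), z = ρ cos(φ), dV = ρ^2 sin(φ) dρ dφ dθ, with 0 ≤ ρ ≤ 5, 0 ≤ φ ≤ π, 0 ≤ θ ≤ 2π.

The integrand, after substitution and multiplying by the volume element, becomes (58ρ^2) · ρ^2 sin(φ), so

    ∭_V (∇·F) dV = ∫_0^{2π} ∫_0^{π} ∫_0^{5} (58ρ^2) · ρ^2 sin(φ) dρ dφ dθ.

Inner (ρ from 0 to 5): 36250sin(φ).
Middle (φ from 0 to π): 72500.
Outer (θ from 0 to 2π): 145000π.

Therefore ∯_{∂V} F · n dS = 145000π.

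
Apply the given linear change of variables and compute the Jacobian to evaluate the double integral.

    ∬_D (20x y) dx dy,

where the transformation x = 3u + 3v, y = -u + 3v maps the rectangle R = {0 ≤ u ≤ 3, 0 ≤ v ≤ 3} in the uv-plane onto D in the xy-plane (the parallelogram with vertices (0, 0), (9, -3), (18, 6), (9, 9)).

Compute the Jacobian determinant of (x, y) with respect to (u, v):

    ∂(x,y)/∂(u,v) = | 3  3 | = (3)(3) - (3)(-1) = 12.
                   | -1  3 |

Its absolute value is |J| = 12 (the area scaling factor).

Substituting x = 3u + 3v, y = -u + 3v into the integrand,

    20x y → -60u^2 + 120u v + 180v^2,

so the integral becomes

    ∬_R (-60u^2 + 120u v + 180v^2) · |J| du dv = ∫_0^3 ∫_0^3 (-720u^2 + 1440u v + 2160v^2) dv du.

Inner (v): -2160u^2 + 6480u + 19440.
Outer (u): 68040.

Therefore ∬_D (20x y) dx dy = 68040.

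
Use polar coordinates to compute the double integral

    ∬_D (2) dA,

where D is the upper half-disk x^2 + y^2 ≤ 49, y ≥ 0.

The region D is 0 ≤ r ≤ 7, 0 ≤ θ ≤ π in polar coordinates, where x = r cos(θ), y = r sin(θ), and dA = r dr dθ.

Under the substitution, the integrand becomes 2, so

    ∬_D (2) dA = ∫_{0}^{π} ∫_{0}^{7} (2) · r dr dθ.

Inner integral (in r): ∫_{0}^{7} (2) · r dr = 49.

Outer integral (in θ): ∫_{0}^{π} (49) dθ = 49π.

Therefore ∬_D (2) dA = 49π.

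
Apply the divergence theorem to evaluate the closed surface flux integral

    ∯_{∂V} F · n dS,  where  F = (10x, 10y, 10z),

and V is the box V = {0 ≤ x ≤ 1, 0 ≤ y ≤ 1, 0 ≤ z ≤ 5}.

By the divergence theorem,

    ∯_{∂V} F · n dS = ∭_V (∇ · F) dV.

Compute the divergence:
    ∇ · F = ∂F_x/∂x + ∂F_y/∂y + ∂F_z/∂z = 10 + 10 + 10 = 30.

V is a rectangular box, so dV = dx dy dz with 0 ≤ x ≤ 1, 0 ≤ y ≤ 1, 0 ≤ z ≤ 5.

Integrate (30) over V as an iterated integral:

    ∭_V (∇·F) dV = ∫_0^{1} ∫_0^{1} ∫_0^{5} (30) dz dy dx.

Inner (z from 0 to 5): 150.
Middle (y from 0 to 1): 150.
Outer (x from 0 to 1): 150.

Therefore ∯_{∂V} F · n dS = 150.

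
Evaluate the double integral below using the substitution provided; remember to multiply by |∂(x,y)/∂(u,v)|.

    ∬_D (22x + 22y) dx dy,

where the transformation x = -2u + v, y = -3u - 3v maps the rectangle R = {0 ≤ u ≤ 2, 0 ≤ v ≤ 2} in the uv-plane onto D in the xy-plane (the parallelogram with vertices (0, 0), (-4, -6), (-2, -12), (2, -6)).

Compute the Jacobian determinant of (x, y) with respect to (u, v):

    ∂(x,y)/∂(u,v) = | -2  1 | = (-2)(-3) - (1)(-3) = 9.
                   | -3  -3 |

Its absolute value is |J| = 9 (the area scaling factor).

Substituting x = -2u + v, y = -3u - 3v into the integrand,

    22x + 22y → -110u - 44v,

so the integral becomes

    ∬_R (-110u - 44v) · |J| du dv = ∫_0^2 ∫_0^2 (-990u - 396v) dv du.

Inner (v): -1980u - 792.
Outer (u): -5544.

Therefore ∬_D (22x + 22y) dx dy = -5544.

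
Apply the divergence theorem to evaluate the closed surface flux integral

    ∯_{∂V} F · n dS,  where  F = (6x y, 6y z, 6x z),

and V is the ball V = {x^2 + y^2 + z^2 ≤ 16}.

By the divergence theorem,

    ∯_{∂V} F · n dS = ∭_V (∇ · F) dV.

Compute the divergence:
    ∇ · F = ∂F_x/∂x + ∂F_y/∂y + ∂F_z/∂z = 6y + 6z + 6x = 6x + 6y + 6z.

In spherical coordinates, x = ρ sin(φ) cos(θ), y = ρ sin(φ) sin(θ), z = ρ cos(φ), dV = ρ^2 sin(φ) dρ dφ dθ, with 0 ≤ ρ ≤ 4, 0 ≤ φ ≤ π, 0 ≤ θ ≤ 2π.

The integrand, after substitution and multiplying by the volume element, becomes (6ρ (sqrt(2)sin(φ)sin(θ + π/4) + cos(φ))) · ρ^2 sin(φ), so

    ∭_V (∇·F) dV = ∫_0^{2π} ∫_0^{π} ∫_0^{4} (6ρ (sqrt(2)sin(φ)sin(θ + π/4) + cos(φ))) · ρ^2 sin(φ) dρ dφ dθ.

Inner (ρ from 0 to 4): 384(sqrt(2)sin(φ)sin(θ + π/4) + cos(φ))sin(φ).
Middle (φ from 0 to π): 192sqrt(2)π sin(θ + π/4).
Outer (θ from 0 to 2π): 0.

Therefore ∯_{∂V} F · n dS = 0.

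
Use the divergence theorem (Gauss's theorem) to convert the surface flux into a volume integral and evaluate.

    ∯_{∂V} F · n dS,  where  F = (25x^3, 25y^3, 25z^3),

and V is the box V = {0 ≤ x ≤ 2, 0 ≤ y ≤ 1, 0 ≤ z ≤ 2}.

By the divergence theorem,

    ∯_{∂V} F · n dS = ∭_V (∇ · F) dV.

Compute the divergence:
    ∇ · F = ∂F_x/∂x + ∂F_y/∂y + ∂F_z/∂z = 75x^2 + 75y^2 + 75z^2.

V is a rectangular box, so dV = dx dy dz with 0 ≤ x ≤ 2, 0 ≤ y ≤ 1, 0 ≤ z ≤ 2.

Integrate (75x^2 + 75y^2 + 75z^2) over V as an iterated integral:

    ∭_V (∇·F) dV = ∫_0^{2} ∫_0^{1} ∫_0^{2} (75x^2 + 75y^2 + 75z^2) dz dy dx.

Inner (z from 0 to 2): 150x^2 + 150y^2 + 200.
Middle (y from 0 to 1): 150x^2 + 250.
Outer (x from 0 to 2): 900.

Therefore ∯_{∂V} F · n dS = 900.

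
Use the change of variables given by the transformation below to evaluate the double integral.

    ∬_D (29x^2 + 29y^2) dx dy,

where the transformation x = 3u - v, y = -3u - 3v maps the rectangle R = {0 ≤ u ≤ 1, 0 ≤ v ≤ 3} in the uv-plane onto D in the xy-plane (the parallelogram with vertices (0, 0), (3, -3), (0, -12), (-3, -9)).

Compute the Jacobian determinant of (x, y) with respect to (u, v):

    ∂(x,y)/∂(u,v) = | 3  -1 | = (3)(-3) - (-1)(-3) = -12.
                   | -3  -3 |

Its absolute value is |J| = 12 (the area scaling factor).

Substituting x = 3u - v, y = -3u - 3v into the integrand,

    29x^2 + 29y^2 → 522u^2 + 348u v + 290v^2,

so the integral becomes

    ∬_R (522u^2 + 348u v + 290v^2) · |J| du dv = ∫_0^1 ∫_0^3 (6264u^2 + 4176u v + 3480v^2) dv du.

Inner (v): 18792u^2 + 18792u + 31320.
Outer (u): 46980.

Therefore ∬_D (29x^2 + 29y^2) dx dy = 46980.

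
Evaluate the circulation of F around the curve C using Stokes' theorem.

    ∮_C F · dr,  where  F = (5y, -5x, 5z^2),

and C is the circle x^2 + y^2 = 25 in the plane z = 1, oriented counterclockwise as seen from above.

Let S be the flat disk x^2 + y^2 ≤ 25 in the plane z = 1, with upward unit normal n̂ = ẑ. By Stokes' theorem,

    ∮_C F · dr = ∬_S (∇ × F) · n̂ dS = ∬_D (curl F)_z dA,

where D is the disk x^2 + y^2 ≤ 25.

Compute the curl of F = (5y, -5x, 5z^2):
    (∇ × F)_x = ∂F_z/∂y - ∂F_y/∂z = 0,
    (∇ × F)_y = ∂F_x/∂z - ∂F_z/∂x = 0,
    (∇ × F)_z = ∂F_y/∂x - ∂F_x/∂y = -10.

On z = 1, (curl F)_z = -10.

Convert to polar (x = r cos θ, y = r sin θ, dA = r dr dθ); the integrand becomes -10, so

    ∬_D (curl F)_z dA = ∫_0^{2π} ∫_0^{5} (-10) · r dr dθ.

Inner (r from 0 to 5): -125.
Outer (θ from 0 to 2π): -250π.

Therefore ∮_C F · dr = -250π.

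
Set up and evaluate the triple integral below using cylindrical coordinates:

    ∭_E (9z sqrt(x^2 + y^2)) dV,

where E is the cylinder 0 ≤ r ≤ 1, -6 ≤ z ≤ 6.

In cylindrical coordinates, x = r cos(θ), y = r sin(θ), z = z, and dV = r dr dθ dz.

The integrand becomes 9r z, so

    ∭_E (9z sqrt(x^2 + y^2)) dV = ∫_{0}^{2π} ∫_{0}^{1} ∫_{-6}^{6} (9r z) · r dz dr dθ.

Inner (z): 0.
Middle (r from 0 to 1): 0.
Outer (θ): 0.

Therefore the triple integral equals 0.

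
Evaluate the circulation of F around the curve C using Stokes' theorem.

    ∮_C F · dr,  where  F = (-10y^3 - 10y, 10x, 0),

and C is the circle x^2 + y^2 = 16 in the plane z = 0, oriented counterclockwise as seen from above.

Let S be the flat disk x^2 + y^2 ≤ 16 in the plane z = 0, with upward unit normal n̂ = ẑ. By Stokes' theorem,

    ∮_C F · dr = ∬_S (∇ × F) · n̂ dS = ∬_D (curl F)_z dA,

where D is the disk x^2 + y^2 ≤ 16.

Compute the curl of F = (-10y^3 - 10y, 10x, 0):
    (∇ × F)_x = ∂F_z/∂y - ∂F_y/∂z = 0,
    (∇ × F)_y = ∂F_x/∂z - ∂F_z/∂x = 0,
    (∇ × F)_z = ∂F_y/∂x - ∂F_x/∂y = 30y^2 + 20.

On z = 0, (curl F)_z = 30y^2 + 20.

Convert to polar (x = r cos θ, y = r sin θ, dA = r dr dθ); the integrand becomes 30r^2sin(θ)^2 + 20, so

    ∬_D (curl F)_z dA = ∫_0^{2π} ∫_0^{4} (30r^2sin(θ)^2 + 20) · r dr dθ.

Inner (r from 0 to 4): 1920sin(θ)^2 + 160.
Outer (θ from 0 to 2π): 2240π.

Therefore ∮_C F · dr = 2240π.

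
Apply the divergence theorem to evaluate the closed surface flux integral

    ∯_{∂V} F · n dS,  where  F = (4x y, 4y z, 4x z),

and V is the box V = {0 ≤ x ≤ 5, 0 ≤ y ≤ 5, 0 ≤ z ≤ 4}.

By the divergence theorem,

    ∯_{∂V} F · n dS = ∭_V (∇ · F) dV.

Compute the divergence:
    ∇ · F = ∂F_x/∂x + ∂F_y/∂y + ∂F_z/∂z = 4y + 4z + 4x = 4x + 4y + 4z.

V is a rectangular box, so dV = dx dy dz with 0 ≤ x ≤ 5, 0 ≤ y ≤ 5, 0 ≤ z ≤ 4.

Integrate (4x + 4y + 4z) over V as an iterated integral:

    ∭_V (∇·F) dV = ∫_0^{5} ∫_0^{5} ∫_0^{4} (4x + 4y + 4z) dz dy dx.

Inner (z from 0 to 4): 16x + 16y + 32.
Middle (y from 0 to 5): 80x + 360.
Outer (x from 0 to 5): 2800.

Therefore ∯_{∂V} F · n dS = 2800.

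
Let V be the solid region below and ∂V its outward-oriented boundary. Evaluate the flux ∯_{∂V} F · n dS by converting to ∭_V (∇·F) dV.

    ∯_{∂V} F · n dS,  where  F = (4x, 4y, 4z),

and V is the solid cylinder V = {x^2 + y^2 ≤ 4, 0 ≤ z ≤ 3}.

By the divergence theorem,

    ∯_{∂V} F · n dS = ∭_V (∇ · F) dV.

Compute the divergence:
    ∇ · F = ∂F_x/∂x + ∂F_y/∂y + ∂F_z/∂z = 4 + 4 + 4 = 12.

In cylindrical coordinates, x = r cos(θ), y = r sin(θ), z = z, dV = r dr dθ dz, with 0 ≤ r ≤ 2, 0 ≤ θ ≤ 2π, 0 ≤ z ≤ 3.

The integrand, after substitution and multiplying by the volume element, becomes (12) · r, so

    ∭_V (∇·F) dV = ∫_0^{2π} ∫_0^{2} ∫_0^{3} (12) · r dz dr dθ.

Inner (z from 0 to 3): 36r.
Middle (r from 0 to 2): 72.
Outer (θ from 0 to 2π): 144π.

Therefore ∯_{∂V} F · n dS = 144π.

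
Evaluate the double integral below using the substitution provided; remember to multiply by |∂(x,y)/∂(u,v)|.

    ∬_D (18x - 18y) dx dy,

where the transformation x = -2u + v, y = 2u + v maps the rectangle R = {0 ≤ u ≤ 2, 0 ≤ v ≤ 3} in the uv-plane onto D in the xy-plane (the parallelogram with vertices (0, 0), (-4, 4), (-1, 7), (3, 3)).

Compute the Jacobian determinant of (x, y) with respect to (u, v):

    ∂(x,y)/∂(u,v) = | -2  1 | = (-2)(1) - (1)(2) = -4.
                   | 2  1 |

Its absolute value is |J| = 4 (the area scaling factor).

Substituting x = -2u + v, y = 2u + v into the integrand,

    18x - 18y → -72u,

so the integral becomes

    ∬_R (-72u) · |J| du dv = ∫_0^2 ∫_0^3 (-288u) dv du.

Inner (v): -864u.
Outer (u): -1728.

Therefore ∬_D (18x - 18y) dx dy = -1728.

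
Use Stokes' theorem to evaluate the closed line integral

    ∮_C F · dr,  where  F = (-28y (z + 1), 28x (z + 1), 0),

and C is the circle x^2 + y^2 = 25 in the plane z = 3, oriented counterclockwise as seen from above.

Let S be the flat disk x^2 + y^2 ≤ 25 in the plane z = 3, with upward unit normal n̂ = ẑ. By Stokes' theorem,

    ∮_C F · dr = ∬_S (∇ × F) · n̂ dS = ∬_D (curl F)_z dA,

where D is the disk x^2 + y^2 ≤ 25.

Compute the curl of F = (-28y (z + 1), 28x (z + 1), 0):
    (∇ × F)_x = ∂F_z/∂y - ∂F_y/∂z = -28x,
    (∇ × F)_y = ∂F_x/∂z - ∂F_z/∂x = -28y,
    (∇ × F)_z = ∂F_y/∂x - ∂F_x/∂y = 56z + 56.

On z = 3, (curl F)_z = 224.

Convert to polar (x = r cos θ, y = r sin θ, dA = r dr dθ); the integrand becomes 224, so

    ∬_D (curl F)_z dA = ∫_0^{2π} ∫_0^{5} (224) · r dr dθ.

Inner (r from 0 to 5): 2800.
Outer (θ from 0 to 2π): 5600π.

Therefore ∮_C F · dr = 5600π.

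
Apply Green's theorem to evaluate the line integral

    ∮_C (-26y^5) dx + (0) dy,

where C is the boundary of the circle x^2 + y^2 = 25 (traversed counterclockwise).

Green's theorem converts the closed line integral into a double integral over the enclosed region D:

    ∮_C P dx + Q dy = ∬_D (∂Q/∂x - ∂P/∂y) dA.

Here P = -26y^5, Q = 0, so

    ∂Q/∂x = 0,    ∂P/∂y = -130y^4,
    ∂Q/∂x - ∂P/∂y = 130y^4.

D is the region x^2 + y^2 ≤ 25. Evaluating the double integral:

In polar coordinates (x = r cos θ, y = r sin θ, dA = r dr dθ) the integrand becomes 130r^4sin(θ)^4, so

    ∬_D (130y^4) dA = ∫_0^{2π} ∫_0^{5} (130r^4sin(θ)^4) · r dr dθ.

Inner (r from 0 to 5): 1015625sin(θ)^4/3.
Outer (θ from 0 to 2π): 1015625π/4.

Therefore ∮_C P dx + Q dy = 1015625π/4.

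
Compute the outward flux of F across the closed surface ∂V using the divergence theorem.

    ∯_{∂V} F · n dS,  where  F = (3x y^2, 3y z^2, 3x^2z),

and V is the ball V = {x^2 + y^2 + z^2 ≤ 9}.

By the divergence theorem,

    ∯_{∂V} F · n dS = ∭_V (∇ · F) dV.

Compute the divergence:
    ∇ · F = ∂F_x/∂x + ∂F_y/∂y + ∂F_z/∂z = 3y^2 + 3z^2 + 3x^2 = 3x^2 + 3y^2 + 3z^2.

In spherical coordinates, x = ρ sin(φ) cos(θ), y = ρ sin(φ) sin(θ), z = ρ cos(φ), dV = ρ^2 sin(φ) dρ dφ dθ, with 0 ≤ ρ ≤ 3, 0 ≤ φ ≤ π, 0 ≤ θ ≤ 2π.

The integrand, after substitution and multiplying by the volume element, becomes (3ρ^2) · ρ^2 sin(φ), so

    ∭_V (∇·F) dV = ∫_0^{2π} ∫_0^{π} ∫_0^{3} (3ρ^2) · ρ^2 sin(φ) dρ dφ dθ.

Inner (ρ from 0 to 3): 729sin(φ)/5.
Middle (φ from 0 to π): 1458/5.
Outer (θ from 0 to 2π): 2916π/5.

Therefore ∯_{∂V} F · n dS = 2916π/5.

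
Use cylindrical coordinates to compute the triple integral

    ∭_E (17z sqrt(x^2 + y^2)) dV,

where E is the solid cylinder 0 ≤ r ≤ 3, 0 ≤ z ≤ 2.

In cylindrical coordinates, x = r cos(θ), y = r sin(θ), z = z, and dV = r dr dθ dz.

The integrand becomes 17r z, so

    ∭_E (17z sqrt(x^2 + y^2)) dV = ∫_{0}^{2π} ∫_{0}^{3} ∫_{0}^{2} (17r z) · r dz dr dθ.

Inner (z): 34r^2.
Middle (r from 0 to 3): 306.
Outer (θ): 612π.

Therefore the triple integral equals 612π.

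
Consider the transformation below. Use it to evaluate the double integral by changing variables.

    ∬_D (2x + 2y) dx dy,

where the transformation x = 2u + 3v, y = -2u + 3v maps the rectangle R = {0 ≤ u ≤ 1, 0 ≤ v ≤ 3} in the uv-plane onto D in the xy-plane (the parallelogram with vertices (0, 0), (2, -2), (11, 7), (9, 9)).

Compute the Jacobian determinant of (x, y) with respect to (u, v):

    ∂(x,y)/∂(u,v) = | 2  3 | = (2)(3) - (3)(-2) = 12.
                   | -2  3 |

Its absolute value is |J| = 12 (the area scaling factor).

Substituting x = 2u + 3v, y = -2u + 3v into the integrand,

    2x + 2y → 12v,

so the integral becomes

    ∬_R (12v) · |J| du dv = ∫_0^1 ∫_0^3 (144v) dv du.

Inner (v): 648.
Outer (u): 648.

Therefore ∬_D (2x + 2y) dx dy = 648.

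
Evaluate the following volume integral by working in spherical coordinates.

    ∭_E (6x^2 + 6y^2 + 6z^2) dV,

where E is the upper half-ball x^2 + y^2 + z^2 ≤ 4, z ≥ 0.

In spherical coordinates, x = ρ sin(φ) cos(θ), y = ρ sin(φ) sin(θ), z = ρ cos(φ), and dV = ρ^2 sin(φ) dρ dφ dθ.

The integrand becomes 6ρ^2, so

    ∭_E (6x^2 + 6y^2 + 6z^2) dV = ∫_{0}^{2π} ∫_{0}^{π/2} ∫_{0}^{2} (6ρ^2) · ρ^2 sin(φ) dρ dφ dθ.

Inner (ρ): 192sin(φ)/5.
Middle (φ): 192/5.
Outer (θ): 384π/5.

Therefore the triple integral equals 384π/5.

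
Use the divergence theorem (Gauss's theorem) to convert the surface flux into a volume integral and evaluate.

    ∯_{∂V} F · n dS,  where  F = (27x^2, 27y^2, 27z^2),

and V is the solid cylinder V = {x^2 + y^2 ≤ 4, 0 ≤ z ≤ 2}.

By the divergence theorem,

    ∯_{∂V} F · n dS = ∭_V (∇ · F) dV.

Compute the divergence:
    ∇ · F = ∂F_x/∂x + ∂F_y/∂y + ∂F_z/∂z = 54x + 54y + 54z.

In cylindrical coordinates, x = r cos(θ), y = r sin(θ), z = z, dV = r dr dθ dz, with 0 ≤ r ≤ 2, 0 ≤ θ ≤ 2π, 0 ≤ z ≤ 2.

The integrand, after substitution and multiplying by the volume element, becomes (54sqrt(2)r sin(θ + π/4) + 54z) · r, so

    ∭_V (∇·F) dV = ∫_0^{2π} ∫_0^{2} ∫_0^{2} (54sqrt(2)r sin(θ + π/4) + 54z) · r dz dr dθ.

Inner (z from 0 to 2): 108r (sqrt(2)r sin(θ + π/4) + 1).
Middle (r from 0 to 2): 288sqrt(2)sin(θ + π/4) + 216.
Outer (θ from 0 to 2π): 432π.

Therefore ∯_{∂V} F · n dS = 432π.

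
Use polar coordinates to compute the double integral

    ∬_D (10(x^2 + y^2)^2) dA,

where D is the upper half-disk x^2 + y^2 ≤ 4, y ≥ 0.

The region D is 0 ≤ r ≤ 2, 0 ≤ θ ≤ π in polar coordinates, where x = r cos(θ), y = r sin(θ), and dA = r dr dθ.

Under the substitution, the integrand becomes 10r^4, so

    ∬_D (10(x^2 + y^2)^2) dA = ∫_{0}^{π} ∫_{0}^{2} (10r^4) · r dr dθ.

Inner integral (in r): ∫_{0}^{2} (10r^4) · r dr = 320/3.

Outer integral (in θ): ∫_{0}^{π} (320/3) dθ = 320π/3.

Therefore ∬_D (10(x^2 + y^2)^2) dA = 320π/3.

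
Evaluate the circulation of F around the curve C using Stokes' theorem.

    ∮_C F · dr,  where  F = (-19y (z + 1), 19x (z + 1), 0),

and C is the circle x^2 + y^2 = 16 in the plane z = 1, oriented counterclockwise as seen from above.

Let S be the flat disk x^2 + y^2 ≤ 16 in the plane z = 1, with upward unit normal n̂ = ẑ. By Stokes' theorem,

    ∮_C F · dr = ∬_S (∇ × F) · n̂ dS = ∬_D (curl F)_z dA,

where D is the disk x^2 + y^2 ≤ 16.

Compute the curl of F = (-19y (z + 1), 19x (z + 1), 0):
    (∇ × F)_x = ∂F_z/∂y - ∂F_y/∂z = -19x,
    (∇ × F)_y = ∂F_x/∂z - ∂F_z/∂x = -19y,
    (∇ × F)_z = ∂F_y/∂x - ∂F_x/∂y = 38z + 38.

On z = 1, (curl F)_z = 76.

Convert to polar (x = r cos θ, y = r sin θ, dA = r dr dθ); the integrand becomes 76, so

    ∬_D (curl F)_z dA = ∫_0^{2π} ∫_0^{4} (76) · r dr dθ.

Inner (r from 0 to 4): 608.
Outer (θ from 0 to 2π): 1216π.

Therefore ∮_C F · dr = 1216π.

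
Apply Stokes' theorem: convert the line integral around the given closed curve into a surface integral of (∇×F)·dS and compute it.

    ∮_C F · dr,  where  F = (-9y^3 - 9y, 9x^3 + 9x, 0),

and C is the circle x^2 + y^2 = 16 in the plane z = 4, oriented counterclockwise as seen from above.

Let S be the flat disk x^2 + y^2 ≤ 16 in the plane z = 4, with upward unit normal n̂ = ẑ. By Stokes' theorem,

    ∮_C F · dr = ∬_S (∇ × F) · n̂ dS = ∬_D (curl F)_z dA,

where D is the disk x^2 + y^2 ≤ 16.

Compute the curl of F = (-9y^3 - 9y, 9x^3 + 9x, 0):
    (∇ × F)_x = ∂F_z/∂y - ∂F_y/∂z = 0,
    (∇ × F)_y = ∂F_x/∂z - ∂F_z/∂x = 0,
    (∇ × F)_z = ∂F_y/∂x - ∂F_x/∂y = 27x^2 + 27y^2 + 18.

On z = 4, (curl F)_z = 27x^2 + 27y^2 + 18.

Convert to polar (x = r cos θ, y = r sin θ, dA = r dr dθ); the integrand becomes 27r^2 + 18, so

    ∬_D (curl F)_z dA = ∫_0^{2π} ∫_0^{4} (27r^2 + 18) · r dr dθ.

Inner (r from 0 to 4): 1872.
Outer (θ from 0 to 2π): 3744π.

Therefore ∮_C F · dr = 3744π.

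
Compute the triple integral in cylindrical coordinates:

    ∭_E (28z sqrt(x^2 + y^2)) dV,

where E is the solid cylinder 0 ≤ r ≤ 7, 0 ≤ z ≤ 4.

In cylindrical coordinates, x = r cos(θ), y = r sin(θ), z = z, and dV = r dr dθ dz.

The integrand becomes 28r z, so

    ∭_E (28z sqrt(x^2 + y^2)) dV = ∫_{0}^{2π} ∫_{0}^{7} ∫_{0}^{4} (28r z) · r dz dr dθ.

Inner (z): 224r^2.
Middle (r from 0 to 7): 76832/3.
Outer (θ): 153664π/3.

Therefore the triple integral equals 153664π/3.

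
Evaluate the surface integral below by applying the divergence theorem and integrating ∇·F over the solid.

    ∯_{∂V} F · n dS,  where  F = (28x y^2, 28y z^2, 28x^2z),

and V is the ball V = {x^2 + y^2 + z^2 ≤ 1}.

By the divergence theorem,

    ∯_{∂V} F · n dS = ∭_V (∇ · F) dV.

Compute the divergence:
    ∇ · F = ∂F_x/∂x + ∂F_y/∂y + ∂F_z/∂z = 28y^2 + 28z^2 + 28x^2 = 28x^2 + 28y^2 + 28z^2.

In spherical coordinates, x = ρ sin(φ) cos(θ), y = ρ sin(φ) sin(θ), z = ρ cos(φ), dV = ρ^2 sin(φ) dρ dφ dθ, with 0 ≤ ρ ≤ 1, 0 ≤ φ ≤ π, 0 ≤ θ ≤ 2π.

The integrand, after substitution and multiplying by the volume element, becomes (28ρ^2) · ρ^2 sin(φ), so

    ∭_V (∇·F) dV = ∫_0^{2π} ∫_0^{π} ∫_0^{1} (28ρ^2) · ρ^2 sin(φ) dρ dφ dθ.

Inner (ρ from 0 to 1): 28sin(φ)/5.
Middle (φ from 0 to π): 56/5.
Outer (θ from 0 to 2π): 112π/5.

Therefore ∯_{∂V} F · n dS = 112π/5.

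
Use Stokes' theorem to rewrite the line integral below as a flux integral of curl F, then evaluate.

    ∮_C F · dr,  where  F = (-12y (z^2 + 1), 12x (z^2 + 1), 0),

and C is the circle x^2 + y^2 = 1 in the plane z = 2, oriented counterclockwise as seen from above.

Let S be the flat disk x^2 + y^2 ≤ 1 in the plane z = 2, with upward unit normal n̂ = ẑ. By Stokes' theorem,

    ∮_C F · dr = ∬_S (∇ × F) · n̂ dS = ∬_D (curl F)_z dA,

where D is the disk x^2 + y^2 ≤ 1.

Compute the curl of F = (-12y (z^2 + 1), 12x (z^2 + 1), 0):
    (∇ × F)_x = ∂F_z/∂y - ∂F_y/∂z = -24x z,
    (∇ × F)_y = ∂F_x/∂z - ∂F_z/∂x = -24y z,
    (∇ × F)_z = ∂F_y/∂x - ∂F_x/∂y = 24z^2 + 24.

On z = 2, (curl F)_z = 120.

Convert to polar (x = r cos θ, y = r sin θ, dA = r dr dθ); the integrand becomes 120, so

    ∬_D (curl F)_z dA = ∫_0^{2π} ∫_0^{1} (120) · r dr dθ.

Inner (r from 0 to 1): 60.
Outer (θ from 0 to 2π): 120π.

Therefore ∮_C F · dr = 120π.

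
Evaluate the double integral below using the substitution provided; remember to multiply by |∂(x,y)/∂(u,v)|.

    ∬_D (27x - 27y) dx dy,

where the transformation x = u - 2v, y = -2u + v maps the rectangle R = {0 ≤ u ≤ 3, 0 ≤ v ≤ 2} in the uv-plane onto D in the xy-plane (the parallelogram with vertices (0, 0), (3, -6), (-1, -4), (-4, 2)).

Compute the Jacobian determinant of (x, y) with respect to (u, v):

    ∂(x,y)/∂(u,v) = | 1  -2 | = (1)(1) - (-2)(-2) = -3.
                   | -2  1 |

Its absolute value is |J| = 3 (the area scaling factor).

Substituting x = u - 2v, y = -2u + v into the integrand,

    27x - 27y → 81u - 81v,

so the integral becomes

    ∬_R (81u - 81v) · |J| du dv = ∫_0^3 ∫_0^2 (243u - 243v) dv du.

Inner (v): 486u - 486.
Outer (u): 729.

Therefore ∬_D (27x - 27y) dx dy = 729.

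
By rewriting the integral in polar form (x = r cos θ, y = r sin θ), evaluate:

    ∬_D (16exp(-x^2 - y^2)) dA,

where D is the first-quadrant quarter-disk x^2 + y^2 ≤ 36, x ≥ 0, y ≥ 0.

The region D is 0 ≤ r ≤ 6, 0 ≤ θ ≤ π/2 in polar coordinates, where x = r cos(θ), y = r sin(θ), and dA = r dr dθ.

Under the substitution, the integrand becomes 16exp(-r^2), so

    ∬_D (16exp(-x^2 - y^2)) dA = ∫_{0}^{π/2} ∫_{0}^{6} (16exp(-r^2)) · r dr dθ.

Inner integral (in r): ∫_{0}^{6} (16exp(-r^2)) · r dr = 8 - 8exp(-36).

Outer integral (in θ): ∫_{0}^{π/2} (8 - 8exp(-36)) dθ = -4π exp(-36) + 4π.

Therefore ∬_D (16exp(-x^2 - y^2)) dA = -4π exp(-36) + 4π.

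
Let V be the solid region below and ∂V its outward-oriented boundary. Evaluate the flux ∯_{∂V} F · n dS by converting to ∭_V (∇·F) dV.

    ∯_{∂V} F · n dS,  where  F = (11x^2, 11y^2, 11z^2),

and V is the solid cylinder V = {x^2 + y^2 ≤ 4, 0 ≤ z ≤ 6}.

By the divergence theorem,

    ∯_{∂V} F · n dS = ∭_V (∇ · F) dV.

Compute the divergence:
    ∇ · F = ∂F_x/∂x + ∂F_y/∂y + ∂F_z/∂z = 22x + 22y + 22z.

In cylindrical coordinates, x = r cos(θ), y = r sin(θ), z = z, dV = r dr dθ dz, with 0 ≤ r ≤ 2, 0 ≤ θ ≤ 2π, 0 ≤ z ≤ 6.

The integrand, after substitution and multiplying by the volume element, becomes (22sqrt(2)r sin(θ + π/4) + 22z) · r, so

    ∭_V (∇·F) dV = ∫_0^{2π} ∫_0^{2} ∫_0^{6} (22sqrt(2)r sin(θ + π/4) + 22z) · r dz dr dθ.

Inner (z from 0 to 6): 132r (sqrt(2)r sin(θ + π/4) + 3).
Middle (r from 0 to 2): 352sqrt(2)sin(θ + π/4) + 792.
Outer (θ from 0 to 2π): 1584π.

Therefore ∯_{∂V} F · n dS = 1584π.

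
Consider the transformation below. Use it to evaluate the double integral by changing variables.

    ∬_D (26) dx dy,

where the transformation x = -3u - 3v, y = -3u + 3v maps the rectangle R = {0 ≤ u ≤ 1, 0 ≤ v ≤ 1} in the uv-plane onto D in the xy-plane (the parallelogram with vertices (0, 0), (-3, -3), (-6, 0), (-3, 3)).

Compute the Jacobian determinant of (x, y) with respect to (u, v):

    ∂(x,y)/∂(u,v) = | -3  -3 | = (-3)(3) - (-3)(-3) = -18.
                   | -3  3 |

Its absolute value is |J| = 18 (the area scaling factor).

Substituting x = -3u - 3v, y = -3u + 3v into the integrand,

    26 → 26,

so the integral becomes

    ∬_R (26) · |J| du dv = ∫_0^1 ∫_0^1 (468) dv du.

Inner (v): 468.
Outer (u): 468.

Therefore ∬_D (26) dx dy = 468.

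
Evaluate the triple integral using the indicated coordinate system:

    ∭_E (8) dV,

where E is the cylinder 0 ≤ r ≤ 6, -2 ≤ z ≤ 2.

In cylindrical coordinates, x = r cos(θ), y = r sin(θ), z = z, and dV = r dr dθ dz.

The integrand becomes 8, so

    ∭_E (8) dV = ∫_{0}^{2π} ∫_{0}^{6} ∫_{-2}^{2} (8) · r dz dr dθ.

Inner (z): 32r.
Middle (r from 0 to 6): 576.
Outer (θ): 1152π.

Therefore the triple integral equals 1152π.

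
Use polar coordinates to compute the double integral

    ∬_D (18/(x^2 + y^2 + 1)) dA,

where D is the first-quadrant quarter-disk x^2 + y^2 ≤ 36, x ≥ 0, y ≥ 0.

The region D is 0 ≤ r ≤ 6, 0 ≤ θ ≤ π/2 in polar coordinates, where x = r cos(θ), y = r sin(θ), and dA = r dr dθ.

Under the substitution, the integrand becomes 18/(r^2 + 1), so

    ∬_D (18/(x^2 + y^2 + 1)) dA = ∫_{0}^{π/2} ∫_{0}^{6} (18/(r^2 + 1)) · r dr dθ.

Inner integral (in r): ∫_{0}^{6} (18/(r^2 + 1)) · r dr = log(129961739795077).

Outer integral (in θ): ∫_{0}^{π/2} (log(129961739795077)) dθ = log(129961739795077^(π/2)).

Therefore ∬_D (18/(x^2 + y^2 + 1)) dA = log(129961739795077^(π/2)).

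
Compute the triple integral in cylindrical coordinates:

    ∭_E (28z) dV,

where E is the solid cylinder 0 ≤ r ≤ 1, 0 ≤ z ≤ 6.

In cylindrical coordinates, x = r cos(θ), y = r sin(θ), z = z, and dV = r dr dθ dz.

The integrand becomes 28z, so

    ∭_E (28z) dV = ∫_{0}^{2π} ∫_{0}^{1} ∫_{0}^{6} (28z) · r dz dr dθ.

Inner (z): 504r.
Middle (r from 0 to 1): 252.
Outer (θ): 504π.

Therefore the triple integral equals 504π.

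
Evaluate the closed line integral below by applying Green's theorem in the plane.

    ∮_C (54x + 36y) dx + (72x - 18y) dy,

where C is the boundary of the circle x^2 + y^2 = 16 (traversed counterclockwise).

Green's theorem converts the closed line integral into a double integral over the enclosed region D:

    ∮_C P dx + Q dy = ∬_D (∂Q/∂x - ∂P/∂y) dA.

Here P = 54x + 36y, Q = 72x - 18y, so

    ∂Q/∂x = 72,    ∂P/∂y = 36,
    ∂Q/∂x - ∂P/∂y = 36.

D is the region x^2 + y^2 ≤ 16. Evaluating the double integral:

In polar coordinates (x = r cos θ, y = r sin θ, dA = r dr dθ) the integrand becomes 36, so

    ∬_D (36) dA = ∫_0^{2π} ∫_0^{4} (36) · r dr dθ.

Inner (r from 0 to 4): 288.
Outer (θ from 0 to 2π): 576π.

Therefore ∮_C P dx + Q dy = 576π.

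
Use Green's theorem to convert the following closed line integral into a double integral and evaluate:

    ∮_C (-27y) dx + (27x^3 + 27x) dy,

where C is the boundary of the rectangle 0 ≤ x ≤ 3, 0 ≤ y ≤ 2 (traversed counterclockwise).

Green's theorem converts the closed line integral into a double integral over the enclosed region D:

    ∮_C P dx + Q dy = ∬_D (∂Q/∂x - ∂P/∂y) dA.

Here P = -27y, Q = 27x^3 + 27x, so

    ∂Q/∂x = 81x^2 + 27,    ∂P/∂y = -27,
    ∂Q/∂x - ∂P/∂y = 81x^2 + 54.

D is the region 0 ≤ x ≤ 3, 0 ≤ y ≤ 2. Evaluating the double integral:

    ∬_D (81x^2 + 54) dA = ∫_0^{3} ∫_0^{2} (81x^2 + 54) dy dx.

Inner (y from 0 to 2): 162x^2 + 108.
Outer (x from 0 to 3): 1782.

Therefore ∮_C P dx + Q dy = 1782.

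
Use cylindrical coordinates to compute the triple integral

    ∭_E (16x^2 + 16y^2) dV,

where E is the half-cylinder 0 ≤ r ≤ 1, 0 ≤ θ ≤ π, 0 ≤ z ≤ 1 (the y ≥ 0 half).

In cylindrical coordinates, x = r cos(θ), y = r sin(θ), z = z, and dV = r dr dθ dz.

The integrand becomes 16r^2, so

    ∭_E (16x^2 + 16y^2) dV = ∫_{0}^{π} ∫_{0}^{1} ∫_{0}^{1} (16r^2) · r dz dr dθ.

Inner (z): 16r^3.
Middle (r from 0 to 1): 4.
Outer (θ): 4π.

Therefore the triple integral equals 4π.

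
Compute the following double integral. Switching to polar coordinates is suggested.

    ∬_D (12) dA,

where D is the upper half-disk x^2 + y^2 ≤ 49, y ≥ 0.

The region D is 0 ≤ r ≤ 7, 0 ≤ θ ≤ π in polar coordinates, where x = r cos(θ), y = r sin(θ), and dA = r dr dθ.

Under the substitution, the integrand becomes 12, so

    ∬_D (12) dA = ∫_{0}^{π} ∫_{0}^{7} (12) · r dr dθ.

Inner integral (in r): ∫_{0}^{7} (12) · r dr = 294.

Outer integral (in θ): ∫_{0}^{π} (294) dθ = 294π.

Therefore ∬_D (12) dA = 294π.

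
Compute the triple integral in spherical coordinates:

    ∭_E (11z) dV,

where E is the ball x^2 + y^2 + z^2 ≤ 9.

In spherical coordinates, x = ρ sin(φ) cos(θ), y = ρ sin(φ) sin(θ), z = ρ cos(φ), and dV = ρ^2 sin(φ) dρ dφ dθ.

The integrand becomes 11ρ cos(φ), so

    ∭_E (11z) dV = ∫_{0}^{2π} ∫_{0}^{π} ∫_{0}^{3} (11ρ cos(φ)) · ρ^2 sin(φ) dρ dφ dθ.

Inner (ρ): 891sin(2φ)/8.
Middle (φ): 0.
Outer (θ): 0.

Therefore the triple integral equals 0.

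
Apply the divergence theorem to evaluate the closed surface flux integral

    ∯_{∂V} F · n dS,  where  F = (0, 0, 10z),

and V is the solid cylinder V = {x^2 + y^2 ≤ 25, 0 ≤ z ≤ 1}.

By the divergence theorem,

    ∯_{∂V} F · n dS = ∭_V (∇ · F) dV.

Compute the divergence:
    ∇ · F = ∂F_x/∂x + ∂F_y/∂y + ∂F_z/∂z = 0 + 0 + 10 = 10.

In cylindrical coordinates, x = r cos(θ), y = r sin(θ), z = z, dV = r dr dθ dz, with 0 ≤ r ≤ 5, 0 ≤ θ ≤ 2π, 0 ≤ z ≤ 1.

The integrand, after substitution and multiplying by the volume element, becomes (10) · r, so

    ∭_V (∇·F) dV = ∫_0^{2π} ∫_0^{5} ∫_0^{1} (10) · r dz dr dθ.

Inner (z from 0 to 1): 10r.
Middle (r from 0 to 5): 125.
Outer (θ from 0 to 2π): 250π.

Therefore ∯_{∂V} F · n dS = 250π.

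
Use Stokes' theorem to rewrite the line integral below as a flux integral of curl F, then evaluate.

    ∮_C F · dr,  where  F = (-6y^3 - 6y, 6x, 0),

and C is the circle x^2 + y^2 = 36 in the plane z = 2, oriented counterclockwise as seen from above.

Let S be the flat disk x^2 + y^2 ≤ 36 in the plane z = 2, with upward unit normal n̂ = ẑ. By Stokes' theorem,

    ∮_C F · dr = ∬_S (∇ × F) · n̂ dS = ∬_D (curl F)_z dA,

where D is the disk x^2 + y^2 ≤ 36.

Compute the curl of F = (-6y^3 - 6y, 6x, 0):
    (∇ × F)_x = ∂F_z/∂y - ∂F_y/∂z = 0,
    (∇ × F)_y = ∂F_x/∂z - ∂F_z/∂x = 0,
    (∇ × F)_z = ∂F_y/∂x - ∂F_x/∂y = 18y^2 + 12.

On z = 2, (curl F)_z = 18y^2 + 12.

Convert to polar (x = r cos θ, y = r sin θ, dA = r dr dθ); the integrand becomes 18r^2sin(θ)^2 + 12, so

    ∬_D (curl F)_z dA = ∫_0^{2π} ∫_0^{6} (18r^2sin(θ)^2 + 12) · r dr dθ.

Inner (r from 0 to 6): 5832sin(θ)^2 + 216.
Outer (θ from 0 to 2π): 6264π.

Therefore ∮_C F · dr = 6264π.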